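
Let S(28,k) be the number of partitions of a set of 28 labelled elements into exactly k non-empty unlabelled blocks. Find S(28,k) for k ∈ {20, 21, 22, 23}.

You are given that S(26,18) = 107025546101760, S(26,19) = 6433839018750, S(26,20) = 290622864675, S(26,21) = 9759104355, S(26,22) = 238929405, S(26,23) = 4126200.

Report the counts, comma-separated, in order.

474194413703010, 22653141490980, 825906183960, 22693687380

r27: T_27,19=19×6433839018750+107025546101760=229268487458010; T_27,20=20×290622864675+6433839018750=12246296312250; T_27,21=21×9759104355+290622864675=495564056130; T_27,22=22×238929405+9759104355=15015551265; T_27,23=23×4126200+238929405=333832005
r28: T_28,20=20×12246296312250+229268487458010=474194413703010; T_28,21=21×495564056130+12246296312250=22653141490980; T_28,22=22×15015551265+495564056130=825906183960; T_28,23=23×333832005+15015551265=22693687380
Read S(28,20) = 474194413703010, S(28,21) = 22653141490980, S(28,22) = 825906183960, S(28,23) = 22693687380.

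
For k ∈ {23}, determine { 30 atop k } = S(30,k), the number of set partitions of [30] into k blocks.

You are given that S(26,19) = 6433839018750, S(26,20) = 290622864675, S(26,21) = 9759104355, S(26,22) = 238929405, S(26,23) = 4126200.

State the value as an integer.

71823880393200

r27: T_27,20=20×290622864675+6433839018750=12246296312250; T_27,21=21×9759104355+290622864675=495564056130; T_27,22=22×238929405+9759104355=15015551265; T_27,23=23×4126200+238929405=333832005
r28: T_28,21=21×495564056130+12246296312250=22653141490980; T_28,22=22×15015551265+495564056130=825906183960; T_28,23=23×333832005+15015551265=22693687380
r29: T_29,22=22×825906183960+22653141490980=40823077538100; T_29,23=23×22693687380+825906183960=1347860993700
r30: T_30,23=23×1347860993700+40823077538100=71823880393200
Read S(30,23) = 71823880393200.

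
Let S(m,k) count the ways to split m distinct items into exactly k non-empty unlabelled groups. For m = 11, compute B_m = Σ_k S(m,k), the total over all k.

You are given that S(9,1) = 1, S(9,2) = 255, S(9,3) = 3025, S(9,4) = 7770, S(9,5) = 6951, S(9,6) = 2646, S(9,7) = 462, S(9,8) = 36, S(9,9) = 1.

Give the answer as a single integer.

@10  (10,1):1·1+0→1, (10,2):255·2+1→511, (10,3):3025·3+255→9330, (10,4):7770·4+3025→34105, (10,5):6951·5+7770→42525, (10,6):2646·6+6951→22827, (10,7):462·7+2646→5880, (10,8):36·8+462→750, (10,9):1·9+36→45, (10,10):0·10+1→1
@11  (11,1):1·1+0→1, (11,2):511·2+1→1023, (11,3):9330·3+511→28501, (11,4):34105·4+9330→145750, (11,5):42525·5+34105→246730, (11,6):22827·6+42525→179487, (11,7):5880·7+22827→63987, (11,8):750·8+5880→11880, (11,9):45·9+750→1155, (11,10):1·10+45→55, (11,11):0·11+1→1
B_11 = ΣS(11,k) = 1+1023+28501+145750+246730+179487+63987+11880+1155+55+1 = 678570

678570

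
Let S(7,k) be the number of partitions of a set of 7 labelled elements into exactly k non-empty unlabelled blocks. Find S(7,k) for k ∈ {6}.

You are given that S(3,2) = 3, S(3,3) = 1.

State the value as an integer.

21

row 4: T[4][3]=3·1+3=6  T[4][4]=4·0+1=1
row 5: T[5][4]=4·1+6=10  T[5][5]=5·0+1=1
row 6: T[6][5]=5·1+10=15  T[6][6]=6·0+1=1
row 7: T[7][6]=6·1+15=21
Read S(7,6) = 21.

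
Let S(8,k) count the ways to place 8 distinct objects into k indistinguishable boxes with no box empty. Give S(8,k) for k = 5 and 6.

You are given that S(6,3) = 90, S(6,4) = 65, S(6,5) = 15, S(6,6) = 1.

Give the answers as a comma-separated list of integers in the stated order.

[7] T[7,4]:4*65+90=350 · T[7,5]:5*15+65=140 · T[7,6]:6*1+15=21
[8] T[8,5]:5*140+350=1050 · T[8,6]:6*21+140=266
Read S(8,5) = 1050, S(8,6) = 266.

1050, 266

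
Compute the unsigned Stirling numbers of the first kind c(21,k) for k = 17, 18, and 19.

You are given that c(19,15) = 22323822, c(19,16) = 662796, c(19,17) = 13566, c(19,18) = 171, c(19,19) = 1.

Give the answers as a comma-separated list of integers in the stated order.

i=20: T(20,16)=22323822+19·662796=34916946 | T(20,17)=662796+19·13566=920550 | T(20,18)=13566+19·171=16815 | T(20,19)=171+19·1=190
i=21: T(21,17)=34916946+20·920550=53327946 | T(21,18)=920550+20·16815=1256850 | T(21,19)=16815+20·190=20615
Read c(21,17) = 53327946, c(21,18) = 1256850, c(21,19) = 20615.

53327946, 1256850, 20615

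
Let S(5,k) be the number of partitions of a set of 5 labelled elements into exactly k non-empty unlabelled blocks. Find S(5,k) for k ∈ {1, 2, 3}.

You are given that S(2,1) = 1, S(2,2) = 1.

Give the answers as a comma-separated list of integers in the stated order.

1, 15, 25

i=3: T(3,1)=0+1·1=1 | T(3,2)=1+2·1=3 | T(3,3)=1+3·0=1
i=4: T(4,1)=0+1·1=1 | T(4,2)=1+2·3=7 | T(4,3)=3+3·1=6
i=5: T(5,1)=0+1·1=1 | T(5,2)=1+2·7=15 | T(5,3)=7+3·6=25
Read S(5,1) = 1, S(5,2) = 15, S(5,3) = 25.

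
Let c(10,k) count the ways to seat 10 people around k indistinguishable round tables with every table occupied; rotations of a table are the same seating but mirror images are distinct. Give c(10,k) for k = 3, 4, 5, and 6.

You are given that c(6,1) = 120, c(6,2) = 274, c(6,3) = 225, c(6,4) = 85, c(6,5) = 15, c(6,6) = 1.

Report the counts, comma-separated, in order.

[7] T[7,1]:6*120+0=720 · T[7,2]:6*274+120=1764 · T[7,3]:6*225+274=1624 · T[7,4]:6*85+225=735 · T[7,5]:6*15+85=175 · T[7,6]:6*1+15=21
[8] T[8,1]:7*720+0=5040 · T[8,2]:7*1764+720=13068 · T[8,3]:7*1624+1764=13132 · T[8,4]:7*735+1624=6769 · T[8,5]:7*175+735=1960 · T[8,6]:7*21+175=322
[9] T[9,2]:8*13068+5040=109584 · T[9,3]:8*13132+13068=118124 · T[9,4]:8*6769+13132=67284 · T[9,5]:8*1960+6769=22449 · T[9,6]:8*322+1960=4536
[10] T[10,3]:9*118124+109584=1172700 · T[10,4]:9*67284+118124=723680 · T[10,5]:9*22449+67284=269325 · T[10,6]:9*4536+22449=63273
Read c(10,3) = 1172700, c(10,4) = 723680, c(10,5) = 269325, c(10,6) = 63273.

1172700, 723680, 269325, 63273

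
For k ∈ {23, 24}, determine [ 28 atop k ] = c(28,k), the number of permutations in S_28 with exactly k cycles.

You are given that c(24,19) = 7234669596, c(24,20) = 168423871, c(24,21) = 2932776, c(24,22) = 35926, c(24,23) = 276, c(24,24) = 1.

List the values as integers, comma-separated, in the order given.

i=25: T(25,20)=7234669596+24·168423871=11276842500 | T(25,21)=168423871+24·2932776=238810495 | T(25,22)=2932776+24·35926=3795000 | T(25,23)=35926+24·276=42550 | T(25,24)=276+24·1=300
i=26: T(26,21)=11276842500+25·238810495=17247104875 | T(26,22)=238810495+25·3795000=333685495 | T(26,23)=3795000+25·42550=4858750 | T(26,24)=42550+25·300=50050
i=27: T(27,22)=17247104875+26·333685495=25922927745 | T(27,23)=333685495+26·4858750=460012995 | T(27,24)=4858750+26·50050=6160050
i=28: T(28,23)=25922927745+27·460012995=38343278610 | T(28,24)=460012995+27·6160050=626334345
Read c(28,23) = 38343278610, c(28,24) = 626334345.

38343278610, 626334345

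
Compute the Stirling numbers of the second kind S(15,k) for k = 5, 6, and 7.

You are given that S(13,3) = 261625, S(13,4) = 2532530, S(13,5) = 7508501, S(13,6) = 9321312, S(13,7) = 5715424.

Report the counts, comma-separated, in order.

i=14: T(14,4)=261625+4·2532530=10391745 | T(14,5)=2532530+5·7508501=40075035 | T(14,6)=7508501+6·9321312=63436373 | T(14,7)=9321312+7·5715424=49329280
i=15: T(15,5)=10391745+5·40075035=210766920 | T(15,6)=40075035+6·63436373=420693273 | T(15,7)=63436373+7·49329280=408741333
Read S(15,5) = 210766920, S(15,6) = 420693273, S(15,7) = 408741333.

210766920, 420693273, 408741333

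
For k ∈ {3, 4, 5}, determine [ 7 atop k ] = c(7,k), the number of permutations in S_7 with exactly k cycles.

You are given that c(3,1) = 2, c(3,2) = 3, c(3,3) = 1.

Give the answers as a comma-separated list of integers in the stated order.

1624, 735, 175

i=4: T(4,1)=0+3·2=6 | T(4,2)=2+3·3=11 | T(4,3)=3+3·1=6 | T(4,4)=1+3·0=1
i=5: T(5,1)=0+4·6=24 | T(5,2)=6+4·11=50 | T(5,3)=11+4·6=35 | T(5,4)=6+4·1=10 | T(5,5)=1+4·0=1
i=6: T(6,2)=24+5·50=274 | T(6,3)=50+5·35=225 | T(6,4)=35+5·10=85 | T(6,5)=10+5·1=15
i=7: T(7,3)=274+6·225=1624 | T(7,4)=225+6·85=735 | T(7,5)=85+6·15=175
Read c(7,3) = 1624, c(7,4) = 735, c(7,5) = 175.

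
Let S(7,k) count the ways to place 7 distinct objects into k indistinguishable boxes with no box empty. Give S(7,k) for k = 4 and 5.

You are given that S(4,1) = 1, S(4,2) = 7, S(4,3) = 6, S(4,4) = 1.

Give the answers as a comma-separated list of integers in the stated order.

350, 140

[5] T[5,2]:2*7+1=15 · T[5,3]:3*6+7=25 · T[5,4]:4*1+6=10 · T[5,5]:5*0+1=1
[6] T[6,3]:3*25+15=90 · T[6,4]:4*10+25=65 · T[6,5]:5*1+10=15
[7] T[7,4]:4*65+90=350 · T[7,5]:5*15+65=140
Read S(7,4) = 350, S(7,5) = 140.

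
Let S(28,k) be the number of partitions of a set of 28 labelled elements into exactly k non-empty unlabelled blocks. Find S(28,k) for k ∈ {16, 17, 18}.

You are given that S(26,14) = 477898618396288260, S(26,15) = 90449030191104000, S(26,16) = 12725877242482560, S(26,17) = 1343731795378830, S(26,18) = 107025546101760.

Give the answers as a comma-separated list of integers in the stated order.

row 27: T[27][15]=15·90449030191104000+477898618396288260=1834634071262848260  T[27][16]=16·12725877242482560+90449030191104000=294063066070824960  T[27][17]=17·1343731795378830+12725877242482560=35569317763922670  T[27][18]=18·107025546101760+1343731795378830=3270191625210510
row 28: T[28][16]=16·294063066070824960+1834634071262848260=6539643128396047620  T[28][17]=17·35569317763922670+294063066070824960=898741468057510350  T[28][18]=18·3270191625210510+35569317763922670=94432767017711850
Read S(28,16) = 6539643128396047620, S(28,17) = 898741468057510350, S(28,18) = 94432767017711850.

6539643128396047620, 898741468057510350, 94432767017711850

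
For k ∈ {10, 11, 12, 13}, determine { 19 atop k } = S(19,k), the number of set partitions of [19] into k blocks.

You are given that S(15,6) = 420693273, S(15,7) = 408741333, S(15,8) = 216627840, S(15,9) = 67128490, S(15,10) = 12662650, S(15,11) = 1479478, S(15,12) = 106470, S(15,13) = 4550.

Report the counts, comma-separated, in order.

row 16: T[16][7]=7·408741333+420693273=3281882604  T[16][8]=8·216627840+408741333=2141764053  T[16][9]=9·67128490+216627840=820784250  T[16][10]=10·12662650+67128490=193754990  T[16][11]=11·1479478+12662650=28936908  T[16][12]=12·106470+1479478=2757118  T[16][13]=13·4550+106470=165620
row 17: T[17][8]=8·2141764053+3281882604=20415995028  T[17][9]=9·820784250+2141764053=9528822303  T[17][10]=10·193754990+820784250=2758334150  T[17][11]=11·28936908+193754990=512060978  T[17][12]=12·2757118+28936908=62022324  T[17][13]=13·165620+2757118=4910178
row 18: T[18][9]=9·9528822303+20415995028=106175395755  T[18][10]=10·2758334150+9528822303=37112163803  T[18][11]=11·512060978+2758334150=8391004908  T[18][12]=12·62022324+512060978=1256328866  T[18][13]=13·4910178+62022324=125854638
row 19: T[19][10]=10·37112163803+106175395755=477297033785  T[19][11]=11·8391004908+37112163803=129413217791  T[19][12]=12·1256328866+8391004908=23466951300  T[19][13]=13·125854638+1256328866=2892439160
Read S(19,10) = 477297033785, S(19,11) = 129413217791, S(19,12) = 23466951300, S(19,13) = 2892439160.

477297033785, 129413217791, 23466951300, 2892439160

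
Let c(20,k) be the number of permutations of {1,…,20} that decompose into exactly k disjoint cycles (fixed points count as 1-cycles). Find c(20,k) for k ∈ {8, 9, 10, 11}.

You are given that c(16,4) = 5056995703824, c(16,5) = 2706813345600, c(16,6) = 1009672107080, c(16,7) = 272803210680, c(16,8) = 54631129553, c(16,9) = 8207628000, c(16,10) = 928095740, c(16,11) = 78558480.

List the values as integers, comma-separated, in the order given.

@17  (17,5):2706813345600·16+5056995703824→48366009233424, (17,6):1009672107080·16+2706813345600→18861567058880, (17,7):272803210680·16+1009672107080→5374523477960, (17,8):54631129553·16+272803210680→1146901283528, (17,9):8207628000·16+54631129553→185953177553, (17,10):928095740·16+8207628000→23057159840, (17,11):78558480·16+928095740→2185031420
@18  (18,6):18861567058880·17+48366009233424→369012649234384, (18,7):5374523477960·17+18861567058880→110228466184200, (18,8):1146901283528·17+5374523477960→24871845297936, (18,9):185953177553·17+1146901283528→4308105301929, (18,10):23057159840·17+185953177553→577924894833, (18,11):2185031420·17+23057159840→60202693980
@19  (19,7):110228466184200·18+369012649234384→2353125040549984, (19,8):24871845297936·18+110228466184200→557921681547048, (19,9):4308105301929·18+24871845297936→102417740732658, (19,10):577924894833·18+4308105301929→14710753408923, (19,11):60202693980·18+577924894833→1661573386473
@20  (20,8):557921681547048·19+2353125040549984→12953636989943896, (20,9):102417740732658·19+557921681547048→2503858755467550, (20,10):14710753408923·19+102417740732658→381922055502195, (20,11):1661573386473·19+14710753408923→46280647751910
Read c(20,8) = 12953636989943896, c(20,9) = 2503858755467550, c(20,10) = 381922055502195, c(20,11) = 46280647751910.

12953636989943896, 2503858755467550, 381922055502195, 46280647751910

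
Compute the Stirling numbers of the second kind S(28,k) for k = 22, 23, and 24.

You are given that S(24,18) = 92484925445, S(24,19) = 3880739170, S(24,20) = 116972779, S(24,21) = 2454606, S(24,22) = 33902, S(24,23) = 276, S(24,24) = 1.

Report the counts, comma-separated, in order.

[25] T[25,19]:19*3880739170+92484925445=166218969675 · T[25,20]:20*116972779+3880739170=6220194750 · T[25,21]:21*2454606+116972779=168519505 · T[25,22]:22*33902+2454606=3200450 · T[25,23]:23*276+33902=40250 · T[25,24]:24*1+276=300
[26] T[26,20]:20*6220194750+166218969675=290622864675 · T[26,21]:21*168519505+6220194750=9759104355 · T[26,22]:22*3200450+168519505=238929405 · T[26,23]:23*40250+3200450=4126200 · T[26,24]:24*300+40250=47450
[27] T[27,21]:21*9759104355+290622864675=495564056130 · T[27,22]:22*238929405+9759104355=15015551265 · T[27,23]:23*4126200+238929405=333832005 · T[27,24]:24*47450+4126200=5265000
[28] T[28,22]:22*15015551265+495564056130=825906183960 · T[28,23]:23*333832005+15015551265=22693687380 · T[28,24]:24*5265000+333832005=460192005
Read S(28,22) = 825906183960, S(28,23) = 22693687380, S(28,24) = 460192005.

825906183960, 22693687380, 460192005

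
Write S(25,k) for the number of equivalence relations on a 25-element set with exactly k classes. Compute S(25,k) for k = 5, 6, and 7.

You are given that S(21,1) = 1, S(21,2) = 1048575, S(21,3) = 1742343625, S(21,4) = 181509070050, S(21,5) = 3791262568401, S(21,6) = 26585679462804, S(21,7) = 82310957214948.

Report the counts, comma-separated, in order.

2436684974110751, 37026417000002430, 227832482998716310

row 22: T[22][2]=2·1048575+1=2097151  T[22][3]=3·1742343625+1048575=5228079450  T[22][4]=4·181509070050+1742343625=727778623825  T[22][5]=5·3791262568401+181509070050=19137821912055  T[22][6]=6·26585679462804+3791262568401=163305339345225  T[22][7]=7·82310957214948+26585679462804=602762379967440
row 23: T[23][3]=3·5228079450+2097151=15686335501  T[23][4]=4·727778623825+5228079450=2916342574750  T[23][5]=5·19137821912055+727778623825=96416888184100  T[23][6]=6·163305339345225+19137821912055=998969857983405  T[23][7]=7·602762379967440+163305339345225=4382641999117305
row 24: T[24][4]=4·2916342574750+15686335501=11681056634501  T[24][5]=5·96416888184100+2916342574750=485000783495250  T[24][6]=6·998969857983405+96416888184100=6090236036084530  T[24][7]=7·4382641999117305+998969857983405=31677463851804540
row 25: T[25][5]=5·485000783495250+11681056634501=2436684974110751  T[25][6]=6·6090236036084530+485000783495250=37026417000002430  T[25][7]=7·31677463851804540+6090236036084530=227832482998716310
Read S(25,5) = 2436684974110751, S(25,6) = 37026417000002430, S(25,7) = 227832482998716310.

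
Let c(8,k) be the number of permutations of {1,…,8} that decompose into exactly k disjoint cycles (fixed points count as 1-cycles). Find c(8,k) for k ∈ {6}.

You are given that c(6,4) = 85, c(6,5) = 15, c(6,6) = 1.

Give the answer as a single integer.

r7: T_7,5=6×15+85=175; T_7,6=6×1+15=21
r8: T_8,6=7×21+175=322
Read c(8,6) = 322.

322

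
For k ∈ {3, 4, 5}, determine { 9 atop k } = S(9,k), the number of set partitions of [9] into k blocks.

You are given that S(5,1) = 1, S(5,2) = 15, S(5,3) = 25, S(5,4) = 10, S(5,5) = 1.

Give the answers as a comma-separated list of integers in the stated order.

3025, 7770, 6951

r6: T_6,1=1×1+0=1; T_6,2=2×15+1=31; T_6,3=3×25+15=90; T_6,4=4×10+25=65; T_6,5=5×1+10=15
r7: T_7,1=1×1+0=1; T_7,2=2×31+1=63; T_7,3=3×90+31=301; T_7,4=4×65+90=350; T_7,5=5×15+65=140
r8: T_8,2=2×63+1=127; T_8,3=3×301+63=966; T_8,4=4×350+301=1701; T_8,5=5×140+350=1050
r9: T_9,3=3×966+127=3025; T_9,4=4×1701+966=7770; T_9,5=5×1050+1701=6951
Read S(9,3) = 3025, S(9,4) = 7770, S(9,5) = 6951.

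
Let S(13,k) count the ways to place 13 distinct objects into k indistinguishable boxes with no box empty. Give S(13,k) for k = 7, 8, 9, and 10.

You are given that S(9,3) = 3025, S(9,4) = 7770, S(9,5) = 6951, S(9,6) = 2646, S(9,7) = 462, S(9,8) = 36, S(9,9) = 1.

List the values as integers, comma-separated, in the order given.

[10] T[10,4]:4*7770+3025=34105 · T[10,5]:5*6951+7770=42525 · T[10,6]:6*2646+6951=22827 · T[10,7]:7*462+2646=5880 · T[10,8]:8*36+462=750 · T[10,9]:9*1+36=45 · T[10,10]:10*0+1=1
[11] T[11,5]:5*42525+34105=246730 · T[11,6]:6*22827+42525=179487 · T[11,7]:7*5880+22827=63987 · T[11,8]:8*750+5880=11880 · T[11,9]:9*45+750=1155 · T[11,10]:10*1+45=55
[12] T[12,6]:6*179487+246730=1323652 · T[12,7]:7*63987+179487=627396 · T[12,8]:8*11880+63987=159027 · T[12,9]:9*1155+11880=22275 · T[12,10]:10*55+1155=1705
[13] T[13,7]:7*627396+1323652=5715424 · T[13,8]:8*159027+627396=1899612 · T[13,9]:9*22275+159027=359502 · T[13,10]:10*1705+22275=39325
Read S(13,7) = 5715424, S(13,8) = 1899612, S(13,9) = 359502, S(13,10) = 39325.

5715424, 1899612, 359502, 39325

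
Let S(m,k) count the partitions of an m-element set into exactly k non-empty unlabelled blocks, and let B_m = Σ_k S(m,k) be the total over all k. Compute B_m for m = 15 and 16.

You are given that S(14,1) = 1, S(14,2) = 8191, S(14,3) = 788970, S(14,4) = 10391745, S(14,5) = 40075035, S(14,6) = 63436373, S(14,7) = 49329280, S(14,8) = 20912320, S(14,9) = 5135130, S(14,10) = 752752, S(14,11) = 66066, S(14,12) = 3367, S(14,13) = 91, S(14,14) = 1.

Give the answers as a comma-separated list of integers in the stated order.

1382958545, 10480142147

i=15: T(15,1)=0+1·1=1 | T(15,2)=1+2·8191=16383 | T(15,3)=8191+3·788970=2375101 | T(15,4)=788970+4·10391745=42355950 | T(15,5)=10391745+5·40075035=210766920 | T(15,6)=40075035+6·63436373=420693273 | T(15,7)=63436373+7·49329280=408741333 | T(15,8)=49329280+8·20912320=216627840 | T(15,9)=20912320+9·5135130=67128490 | T(15,10)=5135130+10·752752=12662650 | T(15,11)=752752+11·66066=1479478 | T(15,12)=66066+12·3367=106470 | T(15,13)=3367+13·91=4550 | T(15,14)=91+14·1=105 | T(15,15)=1+15·0=1
i=16: T(16,1)=0+1·1=1 | T(16,2)=1+2·16383=32767 | T(16,3)=16383+3·2375101=7141686 | T(16,4)=2375101+4·42355950=171798901 | T(16,5)=42355950+5·210766920=1096190550 | T(16,6)=210766920+6·420693273=2734926558 | T(16,7)=420693273+7·408741333=3281882604 | T(16,8)=408741333+8·216627840=2141764053 | T(16,9)=216627840+9·67128490=820784250 | T(16,10)=67128490+10·12662650=193754990 | T(16,11)=12662650+11·1479478=28936908 | T(16,12)=1479478+12·106470=2757118 | T(16,13)=106470+13·4550=165620 | T(16,14)=4550+14·105=6020 | T(16,15)=105+15·1=120 | T(16,16)=1+16·0=1
B_15 = ΣS(15,k) = 1+16383+2375101+42355950+210766920+420693273+408741333+216627840+67128490+12662650+1479478+106470+4550+105+1 = 1382958545
B_16 = ΣS(16,k) = 1+32767+7141686+171798901+1096190550+2734926558+3281882604+2141764053+820784250+193754990+28936908+2757118+165620+6020+120+1 = 10480142147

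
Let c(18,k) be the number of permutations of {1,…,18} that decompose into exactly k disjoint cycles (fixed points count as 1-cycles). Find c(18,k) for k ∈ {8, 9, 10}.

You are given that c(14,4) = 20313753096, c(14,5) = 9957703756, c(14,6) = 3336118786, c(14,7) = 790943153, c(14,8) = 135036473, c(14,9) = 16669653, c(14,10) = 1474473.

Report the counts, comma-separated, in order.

24871845297936, 4308105301929, 577924894833

@15  (15,5):9957703756·14+20313753096→159721605680, (15,6):3336118786·14+9957703756→56663366760, (15,7):790943153·14+3336118786→14409322928, (15,8):135036473·14+790943153→2681453775, (15,9):16669653·14+135036473→368411615, (15,10):1474473·14+16669653→37312275
@16  (16,6):56663366760·15+159721605680→1009672107080, (16,7):14409322928·15+56663366760→272803210680, (16,8):2681453775·15+14409322928→54631129553, (16,9):368411615·15+2681453775→8207628000, (16,10):37312275·15+368411615→928095740
@17  (17,7):272803210680·16+1009672107080→5374523477960, (17,8):54631129553·16+272803210680→1146901283528, (17,9):8207628000·16+54631129553→185953177553, (17,10):928095740·16+8207628000→23057159840
@18  (18,8):1146901283528·17+5374523477960→24871845297936, (18,9):185953177553·17+1146901283528→4308105301929, (18,10):23057159840·17+185953177553→577924894833
Read c(18,8) = 24871845297936, c(18,9) = 4308105301929, c(18,10) = 577924894833.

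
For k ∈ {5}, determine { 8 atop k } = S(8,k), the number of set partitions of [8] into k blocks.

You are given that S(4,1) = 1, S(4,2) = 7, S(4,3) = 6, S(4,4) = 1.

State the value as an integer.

1050

row 5: T[5][2]=2·7+1=15  T[5][3]=3·6+7=25  T[5][4]=4·1+6=10  T[5][5]=5·0+1=1
row 6: T[6][3]=3·25+15=90  T[6][4]=4·10+25=65  T[6][5]=5·1+10=15
row 7: T[7][4]=4·65+90=350  T[7][5]=5·15+65=140
row 8: T[8][5]=5·140+350=1050
Read S(8,5) = 1050.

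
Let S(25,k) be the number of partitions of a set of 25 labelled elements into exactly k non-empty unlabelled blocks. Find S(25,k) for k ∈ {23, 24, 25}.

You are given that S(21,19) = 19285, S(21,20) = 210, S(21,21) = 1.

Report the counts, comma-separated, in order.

row 22: T[22][20]=20·210+19285=23485  T[22][21]=21·1+210=231  T[22][22]=22·0+1=1
row 23: T[23][21]=21·231+23485=28336  T[23][22]=22·1+231=253  T[23][23]=23·0+1=1
row 24: T[24][22]=22·253+28336=33902  T[24][23]=23·1+253=276  T[24][24]=24·0+1=1
row 25: T[25][23]=23·276+33902=40250  T[25][24]=24·1+276=300  T[25][25]=25·0+1=1
Read S(25,23) = 40250, S(25,24) = 300, S(25,25) = 1.

40250, 300, 1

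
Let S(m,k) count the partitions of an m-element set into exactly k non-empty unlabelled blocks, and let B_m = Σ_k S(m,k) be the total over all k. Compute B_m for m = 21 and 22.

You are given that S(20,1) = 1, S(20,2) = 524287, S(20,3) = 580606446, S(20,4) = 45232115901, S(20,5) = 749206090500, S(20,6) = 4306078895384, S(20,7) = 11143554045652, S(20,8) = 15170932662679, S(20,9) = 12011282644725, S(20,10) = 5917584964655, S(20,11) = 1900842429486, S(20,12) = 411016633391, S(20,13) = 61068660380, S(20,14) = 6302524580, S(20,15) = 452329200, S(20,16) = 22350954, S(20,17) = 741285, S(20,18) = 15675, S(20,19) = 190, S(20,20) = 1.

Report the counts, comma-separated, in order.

474869816156751, 4506715738447323

row 21: T[21][1]=1·1+0=1  T[21][2]=2·524287+1=1048575  T[21][3]=3·580606446+524287=1742343625  T[21][4]=4·45232115901+580606446=181509070050  T[21][5]=5·749206090500+45232115901=3791262568401  T[21][6]=6·4306078895384+749206090500=26585679462804  T[21][7]=7·11143554045652+4306078895384=82310957214948  T[21][8]=8·15170932662679+11143554045652=132511015347084  T[21][9]=9·12011282644725+15170932662679=123272476465204  T[21][10]=10·5917584964655+12011282644725=71187132291275  T[21][11]=11·1900842429486+5917584964655=26826851689001  T[21][12]=12·411016633391+1900842429486=6833042030178  T[21][13]=13·61068660380+411016633391=1204909218331  T[21][14]=14·6302524580+61068660380=149304004500  T[21][15]=15·452329200+6302524580=13087462580  T[21][16]=16·22350954+452329200=809944464  T[21][17]=17·741285+22350954=34952799  T[21][18]=18·15675+741285=1023435  T[21][19]=19·190+15675=19285  T[21][20]=20·1+190=210  T[21][21]=21·0+1=1
row 22: T[22][1]=1·1+0=1  T[22][2]=2·1048575+1=2097151  T[22][3]=3·1742343625+1048575=5228079450  T[22][4]=4·181509070050+1742343625=727778623825  T[22][5]=5·3791262568401+181509070050=19137821912055  T[22][6]=6·26585679462804+3791262568401=163305339345225  T[22][7]=7·82310957214948+26585679462804=602762379967440  T[22][8]=8·132511015347084+82310957214948=1142399079991620  T[22][9]=9·123272476465204+132511015347084=1241963303533920  T[22][10]=10·71187132291275+123272476465204=835143799377954  T[22][11]=11·26826851689001+71187132291275=366282500870286  T[22][12]=12·6833042030178+26826851689001=108823356051137  T[22][13]=13·1204909218331+6833042030178=22496861868481  T[22][14]=14·149304004500+1204909218331=3295165281331  T[22][15]=15·13087462580+149304004500=345615943200  T[22][16]=16·809944464+13087462580=26046574004  T[22][17]=17·34952799+809944464=1404142047  T[22][18]=18·1023435+34952799=53374629  T[22][19]=19·19285+1023435=1389850  T[22][20]=20·210+19285=23485  T[22][21]=21·1+210=231  T[22][22]=22·0+1=1
B_21 = ΣS(21,k) = 1+1048575+1742343625+181509070050+3791262568401+26585679462804+82310957214948+132511015347084+123272476465204+71187132291275+26826851689001+6833042030178+1204909218331+149304004500+13087462580+809944464+34952799+1023435+19285+210+1 = 474869816156751
B_22 = ΣS(22,k) = 1+2097151+5228079450+727778623825+19137821912055+163305339345225+602762379967440+1142399079991620+1241963303533920+835143799377954+366282500870286+108823356051137+22496861868481+3295165281331+345615943200+26046574004+1404142047+53374629+1389850+23485+231+1 = 4506715738447323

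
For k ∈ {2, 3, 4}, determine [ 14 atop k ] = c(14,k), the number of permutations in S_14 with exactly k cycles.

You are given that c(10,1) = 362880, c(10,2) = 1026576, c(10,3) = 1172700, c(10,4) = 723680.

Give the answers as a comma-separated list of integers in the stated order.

19802759040, 26596717056, 20313753096

row 11: T[11][1]=10·362880+0=3628800  T[11][2]=10·1026576+362880=10628640  T[11][3]=10·1172700+1026576=12753576  T[11][4]=10·723680+1172700=8409500
row 12: T[12][1]=11·3628800+0=39916800  T[12][2]=11·10628640+3628800=120543840  T[12][3]=11·12753576+10628640=150917976  T[12][4]=11·8409500+12753576=105258076
row 13: T[13][1]=12·39916800+0=479001600  T[13][2]=12·120543840+39916800=1486442880  T[13][3]=12·150917976+120543840=1931559552  T[13][4]=12·105258076+150917976=1414014888
row 14: T[14][2]=13·1486442880+479001600=19802759040  T[14][3]=13·1931559552+1486442880=26596717056  T[14][4]=13·1414014888+1931559552=20313753096
Read c(14,2) = 19802759040, c(14,3) = 26596717056, c(14,4) = 20313753096.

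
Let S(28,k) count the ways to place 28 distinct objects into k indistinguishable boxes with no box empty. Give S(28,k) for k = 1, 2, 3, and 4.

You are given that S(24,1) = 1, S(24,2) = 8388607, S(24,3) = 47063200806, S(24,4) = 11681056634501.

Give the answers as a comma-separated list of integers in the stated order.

r25: T_25,1=1×1+0=1; T_25,2=2×8388607+1=16777215; T_25,3=3×47063200806+8388607=141197991025; T_25,4=4×11681056634501+47063200806=46771289738810
r26: T_26,1=1×1+0=1; T_26,2=2×16777215+1=33554431; T_26,3=3×141197991025+16777215=423610750290; T_26,4=4×46771289738810+141197991025=187226356946265
r27: T_27,1=1×1+0=1; T_27,2=2×33554431+1=67108863; T_27,3=3×423610750290+33554431=1270865805301; T_27,4=4×187226356946265+423610750290=749329038535350
r28: T_28,1=1×1+0=1; T_28,2=2×67108863+1=134217727; T_28,3=3×1270865805301+67108863=3812664524766; T_28,4=4×749329038535350+1270865805301=2998587019946701
Read S(28,1) = 1, S(28,2) = 134217727, S(28,3) = 3812664524766, S(28,4) = 2998587019946701.

1, 134217727, 3812664524766, 2998587019946701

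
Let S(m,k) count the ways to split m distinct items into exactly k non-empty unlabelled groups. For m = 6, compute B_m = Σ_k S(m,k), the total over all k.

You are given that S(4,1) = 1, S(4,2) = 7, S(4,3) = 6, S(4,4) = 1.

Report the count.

[5] T[5,1]:1*1+0=1 · T[5,2]:2*7+1=15 · T[5,3]:3*6+7=25 · T[5,4]:4*1+6=10 · T[5,5]:5*0+1=1
[6] T[6,1]:1*1+0=1 · T[6,2]:2*15+1=31 · T[6,3]:3*25+15=90 · T[6,4]:4*10+25=65 · T[6,5]:5*1+10=15 · T[6,6]:6*0+1=1
B_6 = ΣS(6,k) = 1+31+90+65+15+1 = 203

203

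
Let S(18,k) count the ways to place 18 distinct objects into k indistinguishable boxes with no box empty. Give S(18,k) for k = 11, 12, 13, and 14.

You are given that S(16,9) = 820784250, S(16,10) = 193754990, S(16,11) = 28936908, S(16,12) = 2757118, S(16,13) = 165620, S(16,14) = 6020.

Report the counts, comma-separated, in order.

i=17: T(17,10)=820784250+10·193754990=2758334150 | T(17,11)=193754990+11·28936908=512060978 | T(17,12)=28936908+12·2757118=62022324 | T(17,13)=2757118+13·165620=4910178 | T(17,14)=165620+14·6020=249900
i=18: T(18,11)=2758334150+11·512060978=8391004908 | T(18,12)=512060978+12·62022324=1256328866 | T(18,13)=62022324+13·4910178=125854638 | T(18,14)=4910178+14·249900=8408778
Read S(18,11) = 8391004908, S(18,12) = 1256328866, S(18,13) = 125854638, S(18,14) = 8408778.

8391004908, 1256328866, 125854638, 8408778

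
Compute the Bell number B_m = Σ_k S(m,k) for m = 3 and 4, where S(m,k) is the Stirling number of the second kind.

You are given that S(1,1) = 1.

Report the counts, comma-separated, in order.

5, 15

r2: T_2,1=1×1+0=1; T_2,2=2×0+1=1
r3: T_3,1=1×1+0=1; T_3,2=2×1+1=3; T_3,3=3×0+1=1
r4: T_4,1=1×1+0=1; T_4,2=2×3+1=7; T_4,3=3×1+3=6; T_4,4=4×0+1=1
B_3 = ΣS(3,k) = 1+3+1 = 5
B_4 = ΣS(4,k) = 1+7+6+1 = 15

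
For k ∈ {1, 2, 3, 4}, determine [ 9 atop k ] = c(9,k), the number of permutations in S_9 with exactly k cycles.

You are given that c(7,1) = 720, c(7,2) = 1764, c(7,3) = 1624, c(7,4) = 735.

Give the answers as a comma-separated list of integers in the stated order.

@8  (8,1):720·7+0→5040, (8,2):1764·7+720→13068, (8,3):1624·7+1764→13132, (8,4):735·7+1624→6769
@9  (9,1):5040·8+0→40320, (9,2):13068·8+5040→109584, (9,3):13132·8+13068→118124, (9,4):6769·8+13132→67284
Read c(9,1) = 40320, c(9,2) = 109584, c(9,3) = 118124, c(9,4) = 67284.

40320, 109584, 118124, 67284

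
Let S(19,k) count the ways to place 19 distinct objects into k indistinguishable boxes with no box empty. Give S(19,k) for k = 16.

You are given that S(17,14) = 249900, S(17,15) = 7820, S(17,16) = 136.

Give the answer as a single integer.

row 18: T[18][15]=15·7820+249900=367200  T[18][16]=16·136+7820=9996
row 19: T[19][16]=16·9996+367200=527136
Read S(19,16) = 527136.

527136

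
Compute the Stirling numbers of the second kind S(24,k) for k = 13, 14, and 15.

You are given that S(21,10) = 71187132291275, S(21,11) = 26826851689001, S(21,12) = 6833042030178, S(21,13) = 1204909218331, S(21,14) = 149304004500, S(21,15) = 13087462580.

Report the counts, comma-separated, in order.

r22: T_22,11=11×26826851689001+71187132291275=366282500870286; T_22,12=12×6833042030178+26826851689001=108823356051137; T_22,13=13×1204909218331+6833042030178=22496861868481; T_22,14=14×149304004500+1204909218331=3295165281331; T_22,15=15×13087462580+149304004500=345615943200
r23: T_23,12=12×108823356051137+366282500870286=1672162773483930; T_23,13=13×22496861868481+108823356051137=401282560341390; T_23,14=14×3295165281331+22496861868481=68629175807115; T_23,15=15×345615943200+3295165281331=8479404429331
r24: T_24,13=13×401282560341390+1672162773483930=6888836057922000; T_24,14=14×68629175807115+401282560341390=1362091021641000; T_24,15=15×8479404429331+68629175807115=195820242247080
Read S(24,13) = 6888836057922000, S(24,14) = 1362091021641000, S(24,15) = 195820242247080.

6888836057922000, 1362091021641000, 195820242247080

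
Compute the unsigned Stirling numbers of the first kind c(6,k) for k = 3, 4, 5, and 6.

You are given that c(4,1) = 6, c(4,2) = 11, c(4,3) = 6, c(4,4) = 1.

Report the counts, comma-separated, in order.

[5] T[5,2]:4*11+6=50 · T[5,3]:4*6+11=35 · T[5,4]:4*1+6=10 · T[5,5]:4*0+1=1
[6] T[6,3]:5*35+50=225 · T[6,4]:5*10+35=85 · T[6,5]:5*1+10=15 · T[6,6]:5*0+1=1
Read c(6,3) = 225, c(6,4) = 85, c(6,5) = 15, c(6,6) = 1.

225, 85, 15, 1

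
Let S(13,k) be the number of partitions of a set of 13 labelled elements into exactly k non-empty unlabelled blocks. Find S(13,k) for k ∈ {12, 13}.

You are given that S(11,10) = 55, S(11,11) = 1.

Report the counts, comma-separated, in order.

row 12: T[12][11]=11·1+55=66  T[12][12]=12·0+1=1
row 13: T[13][12]=12·1+66=78  T[13][13]=13·0+1=1
Read S(13,12) = 78, S(13,13) = 1.

78, 1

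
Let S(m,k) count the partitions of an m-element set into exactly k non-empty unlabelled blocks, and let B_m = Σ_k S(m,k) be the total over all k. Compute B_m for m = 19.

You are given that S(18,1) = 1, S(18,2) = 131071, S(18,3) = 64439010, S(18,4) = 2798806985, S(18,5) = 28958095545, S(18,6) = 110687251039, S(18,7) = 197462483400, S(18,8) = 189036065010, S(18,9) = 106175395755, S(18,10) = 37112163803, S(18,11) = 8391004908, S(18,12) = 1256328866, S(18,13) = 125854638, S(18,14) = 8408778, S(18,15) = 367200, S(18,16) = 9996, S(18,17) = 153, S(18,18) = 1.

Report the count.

5832742205057

@19  (19,1):1·1+0→1, (19,2):131071·2+1→262143, (19,3):64439010·3+131071→193448101, (19,4):2798806985·4+64439010→11259666950, (19,5):28958095545·5+2798806985→147589284710, (19,6):110687251039·6+28958095545→693081601779, (19,7):197462483400·7+110687251039→1492924634839, (19,8):189036065010·8+197462483400→1709751003480, (19,9):106175395755·9+189036065010→1144614626805, (19,10):37112163803·10+106175395755→477297033785, (19,11):8391004908·11+37112163803→129413217791, (19,12):1256328866·12+8391004908→23466951300, (19,13):125854638·13+1256328866→2892439160, (19,14):8408778·14+125854638→243577530, (19,15):367200·15+8408778→13916778, (19,16):9996·16+367200→527136, (19,17):153·17+9996→12597, (19,18):1·18+153→171, (19,19):0·19+1→1
B_19 = ΣS(19,k) = 1+262143+193448101+11259666950+147589284710+693081601779+1492924634839+1709751003480+1144614626805+477297033785+129413217791+23466951300+2892439160+243577530+13916778+527136+12597+171+1 = 5832742205057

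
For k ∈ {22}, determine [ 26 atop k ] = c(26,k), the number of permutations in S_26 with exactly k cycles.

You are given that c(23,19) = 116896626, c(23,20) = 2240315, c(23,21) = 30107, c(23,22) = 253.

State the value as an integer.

333685495

r24: T_24,20=23×2240315+116896626=168423871; T_24,21=23×30107+2240315=2932776; T_24,22=23×253+30107=35926
r25: T_25,21=24×2932776+168423871=238810495; T_25,22=24×35926+2932776=3795000
r26: T_26,22=25×3795000+238810495=333685495
Read c(26,22) = 333685495.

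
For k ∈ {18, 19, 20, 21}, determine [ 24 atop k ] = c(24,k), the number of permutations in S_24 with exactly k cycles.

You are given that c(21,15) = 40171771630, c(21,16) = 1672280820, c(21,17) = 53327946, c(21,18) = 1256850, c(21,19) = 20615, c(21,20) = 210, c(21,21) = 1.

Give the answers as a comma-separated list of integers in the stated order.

r22: T_22,16=21×1672280820+40171771630=75289668850; T_22,17=21×53327946+1672280820=2792167686; T_22,18=21×1256850+53327946=79721796; T_22,19=21×20615+1256850=1689765; T_22,20=21×210+20615=25025; T_22,21=21×1+210=231
r23: T_23,17=22×2792167686+75289668850=136717357942; T_23,18=22×79721796+2792167686=4546047198; T_23,19=22×1689765+79721796=116896626; T_23,20=22×25025+1689765=2240315; T_23,21=22×231+25025=30107
r24: T_24,18=23×4546047198+136717357942=241276443496; T_24,19=23×116896626+4546047198=7234669596; T_24,20=23×2240315+116896626=168423871; T_24,21=23×30107+2240315=2932776
Read c(24,18) = 241276443496, c(24,19) = 7234669596, c(24,20) = 168423871, c(24,21) = 2932776.

241276443496, 7234669596, 168423871, 2932776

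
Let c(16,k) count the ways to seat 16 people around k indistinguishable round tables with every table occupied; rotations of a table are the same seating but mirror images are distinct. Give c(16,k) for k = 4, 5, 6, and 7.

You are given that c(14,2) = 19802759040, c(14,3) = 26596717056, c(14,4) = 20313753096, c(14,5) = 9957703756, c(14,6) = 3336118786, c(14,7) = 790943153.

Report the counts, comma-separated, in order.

5056995703824, 2706813345600, 1009672107080, 272803210680

row 15: T[15][3]=14·26596717056+19802759040=392156797824  T[15][4]=14·20313753096+26596717056=310989260400  T[15][5]=14·9957703756+20313753096=159721605680  T[15][6]=14·3336118786+9957703756=56663366760  T[15][7]=14·790943153+3336118786=14409322928
row 16: T[16][4]=15·310989260400+392156797824=5056995703824  T[16][5]=15·159721605680+310989260400=2706813345600  T[16][6]=15·56663366760+159721605680=1009672107080  T[16][7]=15·14409322928+56663366760=272803210680
Read c(16,4) = 5056995703824, c(16,5) = 2706813345600, c(16,6) = 1009672107080, c(16,7) = 272803210680.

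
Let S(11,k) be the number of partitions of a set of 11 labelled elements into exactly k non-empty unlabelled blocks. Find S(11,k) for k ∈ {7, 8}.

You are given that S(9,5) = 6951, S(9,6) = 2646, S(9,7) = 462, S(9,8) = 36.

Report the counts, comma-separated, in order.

@10  (10,6):2646·6+6951→22827, (10,7):462·7+2646→5880, (10,8):36·8+462→750
@11  (11,7):5880·7+22827→63987, (11,8):750·8+5880→11880
Read S(11,7) = 63987, S(11,8) = 11880.

63987, 11880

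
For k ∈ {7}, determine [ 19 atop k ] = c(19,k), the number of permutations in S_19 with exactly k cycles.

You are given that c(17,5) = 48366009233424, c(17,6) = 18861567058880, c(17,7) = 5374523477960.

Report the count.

2353125040549984

r18: T_18,6=17×18861567058880+48366009233424=369012649234384; T_18,7=17×5374523477960+18861567058880=110228466184200
r19: T_19,7=18×110228466184200+369012649234384=2353125040549984
Read c(19,7) = 2353125040549984.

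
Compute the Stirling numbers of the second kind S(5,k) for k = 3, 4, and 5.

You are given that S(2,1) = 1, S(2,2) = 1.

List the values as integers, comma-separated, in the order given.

25, 10, 1

[3] T[3,1]:1*1+0=1 · T[3,2]:2*1+1=3 · T[3,3]:3*0+1=1
[4] T[4,2]:2*3+1=7 · T[4,3]:3*1+3=6 · T[4,4]:4*0+1=1
[5] T[5,3]:3*6+7=25 · T[5,4]:4*1+6=10 · T[5,5]:5*0+1=1
Read S(5,3) = 25, S(5,4) = 10, S(5,5) = 1.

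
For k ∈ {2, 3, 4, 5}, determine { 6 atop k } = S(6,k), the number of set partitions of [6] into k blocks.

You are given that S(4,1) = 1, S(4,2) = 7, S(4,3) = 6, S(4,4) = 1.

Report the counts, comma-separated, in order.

31, 90, 65, 15

@5  (5,1):1·1+0→1, (5,2):7·2+1→15, (5,3):6·3+7→25, (5,4):1·4+6→10, (5,5):0·5+1→1
@6  (6,2):15·2+1→31, (6,3):25·3+15→90, (6,4):10·4+25→65, (6,5):1·5+10→15
Read S(6,2) = 31, S(6,3) = 90, S(6,4) = 65, S(6,5) = 15.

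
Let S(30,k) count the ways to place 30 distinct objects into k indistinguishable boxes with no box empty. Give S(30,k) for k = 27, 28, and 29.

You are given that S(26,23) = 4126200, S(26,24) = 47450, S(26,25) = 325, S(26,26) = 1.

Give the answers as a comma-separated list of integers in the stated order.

10359090, 86275, 435

r27: T_27,24=24×47450+4126200=5265000; T_27,25=25×325+47450=55575; T_27,26=26×1+325=351; T_27,27=27×0+1=1
r28: T_28,25=25×55575+5265000=6654375; T_28,26=26×351+55575=64701; T_28,27=27×1+351=378; T_28,28=28×0+1=1
r29: T_29,26=26×64701+6654375=8336601; T_29,27=27×378+64701=74907; T_29,28=28×1+378=406; T_29,29=29×0+1=1
r30: T_30,27=27×74907+8336601=10359090; T_30,28=28×406+74907=86275; T_30,29=29×1+406=435
Read S(30,27) = 10359090, S(30,28) = 86275, S(30,29) = 435.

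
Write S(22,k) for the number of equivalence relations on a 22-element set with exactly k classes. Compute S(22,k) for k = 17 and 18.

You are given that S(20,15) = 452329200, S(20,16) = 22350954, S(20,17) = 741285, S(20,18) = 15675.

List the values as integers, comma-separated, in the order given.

1404142047, 53374629

row 21: T[21][16]=16·22350954+452329200=809944464  T[21][17]=17·741285+22350954=34952799  T[21][18]=18·15675+741285=1023435
row 22: T[22][17]=17·34952799+809944464=1404142047  T[22][18]=18·1023435+34952799=53374629
Read S(22,17) = 1404142047, S(22,18) = 53374629.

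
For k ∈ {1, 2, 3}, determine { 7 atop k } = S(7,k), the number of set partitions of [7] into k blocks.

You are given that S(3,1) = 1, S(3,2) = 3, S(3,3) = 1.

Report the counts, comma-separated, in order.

row 4: T[4][1]=1·1+0=1  T[4][2]=2·3+1=7  T[4][3]=3·1+3=6
row 5: T[5][1]=1·1+0=1  T[5][2]=2·7+1=15  T[5][3]=3·6+7=25
row 6: T[6][1]=1·1+0=1  T[6][2]=2·15+1=31  T[6][3]=3·25+15=90
row 7: T[7][1]=1·1+0=1  T[7][2]=2·31+1=63  T[7][3]=3·90+31=301
Read S(7,1) = 1, S(7,2) = 63, S(7,3) = 301.

1, 63, 301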